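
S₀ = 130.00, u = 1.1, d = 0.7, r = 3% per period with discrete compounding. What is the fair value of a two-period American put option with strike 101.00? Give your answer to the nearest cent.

1.82

Risk-neutral probability p = (1 + 0.03 − 0.7)/(1.1 − 0.7) = 0.3300/0.4000 = 0.8250
Terminal stock prices: S_uu = 157.3, S_ud = 100.1, S_dd = 63.7
Terminal payoffs (K − S): max(-56.3, 0) = 0, max(0.9, 0) = 0.9, max(37.3, 0) = 37.3
Node u (S = 143): continuation = 1/1.03·[0.8250·0.0000 + 0.1750·0.9000] = 0.1529; exercise value = 0.0000 ≤ continuation, so V_u = 0.1529
Node d (S = 91): continuation = 1/1.03·[0.8250·0.9000 + 0.1750·37.3000] = 7.0583; exercise value = 10.0000 > continuation, so V_d = 10.0000 (exercise)
Node 0 (S = 130): continuation = 1/1.03·[0.8250·0.1529 + 0.1750·10.0000] = 1.8215; exercise value = 0.0000 ≤ continuation, so V_0 = 1.8215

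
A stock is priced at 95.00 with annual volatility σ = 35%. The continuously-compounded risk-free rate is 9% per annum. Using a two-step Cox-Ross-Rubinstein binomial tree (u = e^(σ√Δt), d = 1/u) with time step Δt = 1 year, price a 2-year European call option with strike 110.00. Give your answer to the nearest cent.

20.19

CRR parameters: u = e^(σ√Δt) = e^(0.35·√1) = 1.4191, d = 1/u = 0.7047
Per-period rate: rΔt = 0.09·1 = 0.09, so R = e^0.09 = 1.0942
Risk-neutral probability p = (e^0.09 − 0.7047)/(1.4191 − 0.7047) = 0.3895/0.7144 = 0.5452
Terminal stock prices: S_uu = 191.3, S_ud = 95, S_dd = 47.18
Terminal payoffs (S − K): max(81.31, 0) = 81.31, max(-15, 0) = 0, max(-62.82, 0) = 0
Node u (S = 134.8): V_u = e^(−0.09)·[0.5452·81.3065 + 0.4548·0.0000] = 40.5137
Node d (S = 66.95): V_d = e^(−0.09)·[0.5452·0.0000 + 0.4548·0.0000] = 0.0000
Node 0 (S = 95): V_0 = e^(−0.09)·[0.5452·40.5137 + 0.4548·0.0000] = 20.1873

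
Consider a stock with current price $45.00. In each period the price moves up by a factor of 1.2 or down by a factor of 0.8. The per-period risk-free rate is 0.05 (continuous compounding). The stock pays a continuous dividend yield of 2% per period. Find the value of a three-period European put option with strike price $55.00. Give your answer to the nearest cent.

Per-period risk-free factor R = e^0.05 = 1.0513; dividend-adjusted growth = e^(0.05−0.02) = 1.0305.
Risk-neutral probability p = (1.0305 − 0.8)/(1.2 − 0.8) = 0.2305/0.4000 = 0.5761
Terminal stock prices: S_uuu = 77.76, S_uud = 51.84, S_udd = 34.56, S_ddd = 23.04
Terminal payoffs (K − S): max(-22.76, 0) = 0, max(3.16, 0) = 3.16, max(20.44, 0) = 20.44, max(31.96, 0) = 31.96
Node uu (S = 64.8): V_uu = e^(−0.05)·[0.5761·0.0000 + 0.4239·3.1600] = 1.2741
Node ud (S = 43.2): V_ud = e^(−0.05)·[0.5761·3.1600 + 0.4239·20.4400] = 9.9730
Node dd (S = 28.8): V_dd = e^(−0.05)·[0.5761·20.4400 + 0.4239·31.9600] = 24.0879
Node u (S = 54): V_u = e^(−0.05)·[0.5761·1.2741 + 0.4239·9.9730] = 4.7193
Node d (S = 36): V_d = e^(−0.05)·[0.5761·9.9730 + 0.4239·24.0879] = 15.1776
Node 0 (S = 45): V_0 = e^(−0.05)·[0.5761·4.7193 + 0.4239·15.1776] = 8.7058

$8.71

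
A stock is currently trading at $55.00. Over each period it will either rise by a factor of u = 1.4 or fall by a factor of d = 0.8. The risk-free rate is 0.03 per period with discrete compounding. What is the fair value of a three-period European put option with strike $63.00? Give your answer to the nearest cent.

Risk-neutral probability p = (1 + 0.03 − 0.8)/(1.4 − 0.8) = 0.2300/0.6000 = 0.3833
Terminal stock prices: S_uuu = 150.9, S_uud = 86.24, S_udd = 49.28, S_ddd = 28.16
Terminal payoffs (K − S): max(-87.92, 0) = 0, max(-23.24, 0) = 0, max(13.72, 0) = 13.72, max(34.84, 0) = 34.84
Node uu (S = 107.8): V_uu = 1/1.03·[0.3833·0.0000 + 0.6167·0.0000] = 0.0000
Node ud (S = 61.6): V_ud = 1/1.03·[0.3833·0.0000 + 0.6167·13.7200] = 8.2142
Node dd (S = 35.2): V_dd = 1/1.03·[0.3833·13.7200 + 0.6167·34.8400] = 25.9650
Node u (S = 77): V_u = 1/1.03·[0.3833·0.0000 + 0.6167·8.2142] = 4.9179
Node d (S = 44): V_d = 1/1.03·[0.3833·8.2142 + 0.6167·25.9650] = 18.6025
Node 0 (S = 55): V_0 = 1/1.03·[0.3833·4.9179 + 0.6167·18.6025] = 12.9677

$12.97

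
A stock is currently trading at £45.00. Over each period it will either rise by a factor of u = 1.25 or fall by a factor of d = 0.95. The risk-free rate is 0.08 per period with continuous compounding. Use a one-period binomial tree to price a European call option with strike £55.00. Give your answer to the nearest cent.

Risk-neutral probability p = (e^0.08 − 0.95)/(1.25 − 0.95) = 0.1333/0.3000 = 0.4443
Terminal stock prices: S_u = 56.25, S_d = 42.75
Terminal payoffs (S − K): max(1.25, 0) = 1.25, max(-12.25, 0) = 0
Node 0 (S = 45): V_0 = e^(−0.08)·[0.4443·1.2500 + 0.5557·0.0000] = 0.5127

£0.51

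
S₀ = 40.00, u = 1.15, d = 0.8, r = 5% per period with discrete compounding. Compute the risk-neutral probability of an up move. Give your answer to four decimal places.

p = 0.7143

Risk-neutral probability p = (1 + 0.05 − 0.8)/(1.15 − 0.8) = 0.2500/0.3500 = 0.7143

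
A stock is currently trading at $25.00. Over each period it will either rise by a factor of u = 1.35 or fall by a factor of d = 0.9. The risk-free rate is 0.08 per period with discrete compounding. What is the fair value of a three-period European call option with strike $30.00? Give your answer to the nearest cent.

$4.12

Risk-neutral probability p = (1 + 0.08 − 0.9)/(1.35 − 0.9) = 0.1800/0.4500 = 0.4000
Terminal stock prices: S_uuu = 61.51, S_uud = 41.01, S_udd = 27.34, S_ddd = 18.23
Terminal payoffs (S − K): max(31.51, 0) = 31.51, max(11.01, 0) = 11.01, max(-2.662, 0) = 0, max(-11.77, 0) = 0
Node uu (S = 45.56): V_uu = 1/1.08·[0.4000·31.5094 + 0.6000·11.0063] = 17.7847
Node ud (S = 30.38): V_ud = 1/1.08·[0.4000·11.0063 + 0.6000·0.0000] = 4.0764
Node dd (S = 20.25): V_dd = 1/1.08·[0.4000·0.0000 + 0.6000·0.0000] = 0.0000
Node u (S = 33.75): V_u = 1/1.08·[0.4000·17.7847 + 0.6000·4.0764] = 8.8516
Node d (S = 22.5): V_d = 1/1.08·[0.4000·4.0764 + 0.6000·0.0000] = 1.5098
Node 0 (S = 25): V_0 = 1/1.08·[0.4000·8.8516 + 0.6000·1.5098] = 4.1171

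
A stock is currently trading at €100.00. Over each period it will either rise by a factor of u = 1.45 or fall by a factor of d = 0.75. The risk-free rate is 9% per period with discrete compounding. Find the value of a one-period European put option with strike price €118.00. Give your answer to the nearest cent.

Risk-neutral probability p = (1 + 0.09 − 0.75)/(1.45 − 0.75) = 0.3400/0.7000 = 0.4857
Terminal stock prices: S_u = 145, S_d = 75
Terminal payoffs (K − S): max(-27, 0) = 0, max(43, 0) = 43
Node 0 (S = 100): V_0 = 1/1.09·[0.4857·0.0000 + 0.5143·43.0000] = 20.2883

€20.29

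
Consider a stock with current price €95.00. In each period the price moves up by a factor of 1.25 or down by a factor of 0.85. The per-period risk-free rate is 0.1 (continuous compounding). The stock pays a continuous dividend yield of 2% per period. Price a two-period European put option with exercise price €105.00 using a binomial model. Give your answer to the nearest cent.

€6.79

Per-period risk-free factor R = e^0.1 = 1.1052; dividend-adjusted growth = e^(0.1−0.02) = 1.0833.
Risk-neutral probability p = (1.0833 − 0.85)/(1.25 − 0.85) = 0.2333/0.4000 = 0.5832
Terminal stock prices: S_uu = 148.4, S_ud = 100.9, S_dd = 68.64
Terminal payoffs (K − S): max(-43.44, 0) = 0, max(4.062, 0) = 4.062, max(36.36, 0) = 36.36
Node u (S = 118.8): V_u = e^(−0.1)·[0.5832·0.0000 + 0.4168·4.0625] = 1.5321
Node d (S = 80.75): V_d = e^(−0.1)·[0.5832·4.0625 + 0.4168·36.3625] = 15.8569
Node 0 (S = 95): V_0 = e^(−0.1)·[0.5832·1.5321 + 0.4168·15.8569] = 6.7884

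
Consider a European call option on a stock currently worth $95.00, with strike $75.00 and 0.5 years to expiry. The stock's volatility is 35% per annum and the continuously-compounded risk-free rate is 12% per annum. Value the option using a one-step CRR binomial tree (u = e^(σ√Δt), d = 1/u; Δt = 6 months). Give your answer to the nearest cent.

CRR parameters: u = e^(σ√Δt) = e^(0.35·√0.5) = 1.2808, d = 1/u = 0.7808
Per-period rate: rΔt = 0.12·0.5 = 0.06, so R = e^0.06 = 1.0618
Risk-neutral probability p = (e^0.06 − 0.7808)/(1.2808 − 0.7808) = 0.2811/0.5000 = 0.5621
Terminal stock prices: S_u = 121.7, S_d = 74.17
Terminal payoffs (S − K): max(46.68, 0) = 46.68, max(-0.8278, 0) = 0
Node 0 (S = 95): V_0 = e^(−0.06)·[0.5621·46.6763 + 0.4379·0.0000] = 24.7090

$24.71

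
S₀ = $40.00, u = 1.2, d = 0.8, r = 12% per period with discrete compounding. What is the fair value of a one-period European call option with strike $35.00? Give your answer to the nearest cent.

$9.29

Risk-neutral probability p = (1 + 0.12 − 0.8)/(1.2 − 0.8) = 0.3200/0.4000 = 0.8000
Terminal stock prices: S_u = 48, S_d = 32
Terminal payoffs (S − K): max(13, 0) = 13, max(-3, 0) = 0
Node 0 (S = 40): V_0 = 1/1.12·[0.8000·13.0000 + 0.2000·0.0000] = 9.2857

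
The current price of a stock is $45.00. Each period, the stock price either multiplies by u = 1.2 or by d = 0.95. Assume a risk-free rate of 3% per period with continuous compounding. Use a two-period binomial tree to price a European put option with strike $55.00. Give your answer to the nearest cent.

Risk-neutral probability p = (e^0.03 − 0.95)/(1.2 − 0.95) = 0.0805/0.2500 = 0.3218
Terminal stock prices: S_uu = 64.8, S_ud = 51.3, S_dd = 40.61
Terminal payoffs (K − S): max(-9.8, 0) = 0, max(3.7, 0) = 3.7, max(14.39, 0) = 14.39
Node u (S = 54): V_u = e^(−0.03)·[0.3218·0.0000 + 0.6782·3.7000] = 2.4351
Node d (S = 42.75): V_d = e^(−0.03)·[0.3218·3.7000 + 0.6782·14.3875] = 10.6245
Node 0 (S = 45): V_0 = e^(−0.03)·[0.3218·2.4351 + 0.6782·10.6245] = 7.7529

$7.75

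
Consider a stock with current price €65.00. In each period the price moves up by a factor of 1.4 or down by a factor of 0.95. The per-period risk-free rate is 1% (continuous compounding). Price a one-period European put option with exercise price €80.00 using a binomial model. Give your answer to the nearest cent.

Risk-neutral probability p = (e^0.01 − 0.95)/(1.4 − 0.95) = 0.0601/0.4500 = 0.1334
Terminal stock prices: S_u = 91, S_d = 61.75
Terminal payoffs (K − S): max(-11, 0) = 0, max(18.25, 0) = 18.25
Node 0 (S = 65): V_0 = e^(−0.01)·[0.1334·0.0000 + 0.8666·18.2500] = 15.6573

€15.66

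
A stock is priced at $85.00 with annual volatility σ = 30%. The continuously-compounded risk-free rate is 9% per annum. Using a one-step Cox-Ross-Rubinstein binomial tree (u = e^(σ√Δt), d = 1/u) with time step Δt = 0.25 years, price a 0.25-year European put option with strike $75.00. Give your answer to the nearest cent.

CRR parameters: u = e^(σ√Δt) = e^(0.3·√0.25) = 1.1618, d = 1/u = 0.8607
Per-period rate: rΔt = 0.09·0.25 = 0.0225, so R = e^0.0225 = 1.0228
Risk-neutral probability p = (e^0.0225 − 0.8607)/(1.1618 − 0.8607) = 0.1620/0.3011 = 0.5381
Terminal stock prices: S_u = 98.76, S_d = 73.16
Terminal payoffs (K − S): max(-23.76, 0) = 0, max(1.84, 0) = 1.84
Node 0 (S = 85): V_0 = e^(−0.0225)·[0.5381·0.0000 + 0.4619·1.8398] = 0.8308

$0.83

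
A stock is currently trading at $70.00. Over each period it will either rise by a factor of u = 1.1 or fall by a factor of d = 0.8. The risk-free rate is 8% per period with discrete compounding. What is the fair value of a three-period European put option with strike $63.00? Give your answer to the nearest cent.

$0.14

Risk-neutral probability p = (1 + 0.08 − 0.8)/(1.1 − 0.8) = 0.2800/0.3000 = 0.9333
Terminal stock prices: S_uuu = 93.17, S_uud = 67.76, S_udd = 49.28, S_ddd = 35.84
Terminal payoffs (K − S): max(-30.17, 0) = 0, max(-4.76, 0) = 0, max(13.72, 0) = 13.72, max(27.16, 0) = 27.16
Node uu (S = 84.7): V_uu = 1/1.08·[0.9333·0.0000 + 0.0667·0.0000] = 0.0000
Node ud (S = 61.6): V_ud = 1/1.08·[0.9333·0.0000 + 0.0667·13.7200] = 0.8469
Node dd (S = 44.8): V_dd = 1/1.08·[0.9333·13.7200 + 0.0667·27.1600] = 13.5333
Node u (S = 77): V_u = 1/1.08·[0.9333·0.0000 + 0.0667·0.8469] = 0.0523
Node d (S = 56): V_d = 1/1.08·[0.9333·0.8469 + 0.0667·13.5333] = 1.5673
Node 0 (S = 70): V_0 = 1/1.08·[0.9333·0.0523 + 0.0667·1.5673] = 0.1419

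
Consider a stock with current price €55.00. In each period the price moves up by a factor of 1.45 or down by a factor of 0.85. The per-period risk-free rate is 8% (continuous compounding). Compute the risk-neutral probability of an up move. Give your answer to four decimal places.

Risk-neutral probability p = (e^0.08 − 0.85)/(1.45 − 0.85) = 0.2333/0.6000 = 0.3888

p = 0.3888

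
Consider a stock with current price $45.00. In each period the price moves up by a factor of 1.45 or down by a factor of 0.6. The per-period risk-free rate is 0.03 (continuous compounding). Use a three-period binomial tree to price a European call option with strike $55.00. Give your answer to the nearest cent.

$10.37

Risk-neutral probability p = (e^0.03 − 0.6)/(1.45 − 0.6) = 0.4305/0.8500 = 0.5064
Terminal stock prices: S_uuu = 137.2, S_uud = 56.77, S_udd = 23.49, S_ddd = 9.72
Terminal payoffs (S − K): max(82.19, 0) = 82.19, max(1.767, 0) = 1.767, max(-31.51, 0) = 0, max(-45.28, 0) = 0
Node uu (S = 94.61): V_uu = e^(−0.03)·[0.5064·82.1881 + 0.4936·1.7675] = 41.2380
Node ud (S = 39.15): V_ud = e^(−0.03)·[0.5064·1.7675 + 0.4936·0.0000] = 0.8686
Node dd (S = 16.2): V_dd = e^(−0.03)·[0.5064·0.0000 + 0.4936·0.0000] = 0.0000
Node u (S = 65.25): V_u = e^(−0.03)·[0.5064·41.2380 + 0.4936·0.8686] = 20.6825
Node d (S = 27): V_d = e^(−0.03)·[0.5064·0.8686 + 0.4936·0.0000] = 0.4269
Node 0 (S = 45): V_0 = e^(−0.03)·[0.5064·20.6825 + 0.4936·0.4269] = 10.3689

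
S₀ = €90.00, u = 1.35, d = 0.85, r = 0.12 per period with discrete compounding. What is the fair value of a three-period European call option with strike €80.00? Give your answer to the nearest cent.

Risk-neutral probability p = (1 + 0.12 − 0.85)/(1.35 − 0.85) = 0.2700/0.5000 = 0.5400
Terminal stock prices: S_uuu = 221.4, S_uud = 139.4, S_udd = 87.78, S_ddd = 55.27
Terminal payoffs (S − K): max(141.4, 0) = 141.4, max(59.42, 0) = 59.42, max(7.784, 0) = 7.784, max(-24.73, 0) = 0
Node uu (S = 164): V_uu = 1/1.12·[0.5400·141.4338 + 0.4600·59.4213] = 92.5964
Node ud (S = 103.3): V_ud = 1/1.12·[0.5400·59.4213 + 0.4600·7.7837] = 31.8464
Node dd (S = 65.02): V_dd = 1/1.12·[0.5400·7.7837 + 0.4600·0.0000] = 3.7529
Node u (S = 121.5): V_u = 1/1.12·[0.5400·92.5964 + 0.4600·31.8464] = 57.7245
Node d (S = 76.5): V_d = 1/1.12·[0.5400·31.8464 + 0.4600·3.7529] = 16.8959
Node 0 (S = 90): V_0 = 1/1.12·[0.5400·57.7245 + 0.4600·16.8959] = 34.7708

€34.77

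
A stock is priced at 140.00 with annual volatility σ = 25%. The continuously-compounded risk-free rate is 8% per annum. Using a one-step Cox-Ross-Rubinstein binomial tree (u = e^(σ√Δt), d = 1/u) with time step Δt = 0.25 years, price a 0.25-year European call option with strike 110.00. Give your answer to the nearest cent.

32.18

CRR parameters: u = e^(σ√Δt) = e^(0.25·√0.25) = 1.1331, d = 1/u = 0.8825
Per-period rate: rΔt = 0.08·0.25 = 0.02, so R = e^0.02 = 1.0202
Risk-neutral probability p = (e^0.02 − 0.8825)/(1.1331 − 0.8825) = 0.1377/0.2507 = 0.5494
Terminal stock prices: S_u = 158.6, S_d = 123.5
Terminal payoffs (S − K): max(48.64, 0) = 48.64, max(13.55, 0) = 13.55
Node 0 (S = 140): V_0 = e^(−0.02)·[0.5494·48.6408 + 0.4506·13.5496] = 32.1781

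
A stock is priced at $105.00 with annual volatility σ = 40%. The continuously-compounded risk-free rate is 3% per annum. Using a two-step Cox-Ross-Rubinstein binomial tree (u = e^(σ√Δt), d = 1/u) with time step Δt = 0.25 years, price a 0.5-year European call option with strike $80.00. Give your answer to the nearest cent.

CRR parameters: u = e^(σ√Δt) = e^(0.4·√0.25) = 1.2214, d = 1/u = 0.8187
Per-period rate: rΔt = 0.03·0.25 = 0.0075, so R = e^0.0075 = 1.0075
Risk-neutral probability p = (e^0.0075 − 0.8187)/(1.2214 − 0.8187) = 0.1888/0.4027 = 0.4689
Terminal stock prices: S_uu = 156.6, S_ud = 105, S_dd = 70.38
Terminal payoffs (S − K): max(76.64, 0) = 76.64, max(25, 0) = 25, max(-9.616, 0) = 0
Node u (S = 128.2): V_u = e^(−0.0075)·[0.4689·76.6416 + 0.5311·25.0000] = 48.8450
Node d (S = 85.97): V_d = e^(−0.0075)·[0.4689·25.0000 + 0.5311·0.0000] = 11.6340
Node 0 (S = 105): V_0 = e^(−0.0075)·[0.4689·48.8450 + 0.5311·11.6340] = 28.8635

$28.86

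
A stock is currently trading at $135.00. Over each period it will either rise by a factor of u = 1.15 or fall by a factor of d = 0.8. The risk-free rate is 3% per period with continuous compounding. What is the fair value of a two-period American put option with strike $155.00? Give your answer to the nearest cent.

Risk-neutral probability p = (e^0.03 − 0.8)/(1.15 − 0.8) = 0.2305/0.3500 = 0.6584
Terminal stock prices: S_uu = 178.5, S_ud = 124.2, S_dd = 86.4
Terminal payoffs (K − S): max(-23.54, 0) = 0, max(30.8, 0) = 30.8, max(68.6, 0) = 68.6
Node u (S = 155.2): continuation = e^(−0.03)·[0.6584·0.0000 + 0.3416·30.8000] = 10.2091; exercise value = 0.0000 ≤ continuation, so V_u = 10.2091
Node d (S = 108): continuation = e^(−0.03)·[0.6584·30.8000 + 0.3416·68.6000] = 42.4191; exercise value = 47.0000 > continuation, so V_d = 47.0000 (exercise)
Node 0 (S = 135): continuation = e^(−0.03)·[0.6584·10.2091 + 0.3416·47.0000] = 22.1022; exercise value = 20.0000 ≤ continuation, so V_0 = 22.1022

$22.10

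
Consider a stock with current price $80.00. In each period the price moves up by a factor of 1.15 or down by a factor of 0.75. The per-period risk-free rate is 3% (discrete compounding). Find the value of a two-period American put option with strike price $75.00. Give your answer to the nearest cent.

Risk-neutral probability p = (1 + 0.03 − 0.75)/(1.15 − 0.75) = 0.2800/0.4000 = 0.7000
Terminal stock prices: S_uu = 105.8, S_ud = 69, S_dd = 45
Terminal payoffs (K − S): max(-30.8, 0) = 0, max(6, 0) = 6, max(30, 0) = 30
Node u (S = 92): continuation = 1/1.03·[0.7000·0.0000 + 0.3000·6.0000] = 1.7476; exercise value = 0.0000 ≤ continuation, so V_u = 1.7476
Node d (S = 60): continuation = 1/1.03·[0.7000·6.0000 + 0.3000·30.0000] = 12.8155; exercise value = 15.0000 > continuation, so V_d = 15.0000 (exercise)
Node 0 (S = 80): continuation = 1/1.03·[0.7000·1.7476 + 0.3000·15.0000] = 5.5566; exercise value = 0.0000 ≤ continuation, so V_0 = 5.5566

$5.56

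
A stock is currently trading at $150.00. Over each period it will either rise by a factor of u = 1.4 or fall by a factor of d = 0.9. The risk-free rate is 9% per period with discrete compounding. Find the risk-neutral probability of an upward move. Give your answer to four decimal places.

Risk-neutral probability p = (1 + 0.09 − 0.9)/(1.4 − 0.9) = 0.1900/0.5000 = 0.3800

p = 0.3800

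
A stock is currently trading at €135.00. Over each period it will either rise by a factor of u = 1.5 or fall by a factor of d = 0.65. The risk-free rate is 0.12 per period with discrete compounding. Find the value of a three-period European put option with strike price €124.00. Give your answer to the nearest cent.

€14.60

Risk-neutral probability p = (1 + 0.12 − 0.65)/(1.5 − 0.65) = 0.4700/0.8500 = 0.5529
Terminal stock prices: S_uuu = 455.6, S_uud = 197.4, S_udd = 85.56, S_ddd = 37.07
Terminal payoffs (K − S): max(-331.6, 0) = 0, max(-73.44, 0) = 0, max(38.44, 0) = 38.44, max(86.93, 0) = 86.93
Node uu (S = 303.8): V_uu = 1/1.12·[0.5529·0.0000 + 0.4471·0.0000] = 0.0000
Node ud (S = 131.6): V_ud = 1/1.12·[0.5529·0.0000 + 0.4471·38.4437] = 15.3452
Node dd (S = 57.04): V_dd = 1/1.12·[0.5529·38.4437 + 0.4471·86.9256] = 53.6768
Node u (S = 202.5): V_u = 1/1.12·[0.5529·0.0000 + 0.4471·15.3452] = 6.1252
Node d (S = 87.75): V_d = 1/1.12·[0.5529·15.3452 + 0.4471·53.6768] = 29.0015
Node 0 (S = 135): V_0 = 1/1.12·[0.5529·6.1252 + 0.4471·29.0015] = 14.6002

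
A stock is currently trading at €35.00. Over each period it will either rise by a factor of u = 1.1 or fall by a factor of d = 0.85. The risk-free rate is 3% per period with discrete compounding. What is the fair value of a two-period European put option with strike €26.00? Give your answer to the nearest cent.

Risk-neutral probability p = (1 + 0.03 − 0.85)/(1.1 − 0.85) = 0.1800/0.2500 = 0.7200
Terminal stock prices: S_uu = 42.35, S_ud = 32.73, S_dd = 25.29
Terminal payoffs (K − S): max(-16.35, 0) = 0, max(-6.725, 0) = 0, max(0.7125, 0) = 0.7125
Node u (S = 38.5): V_u = 1/1.03·[0.7200·0.0000 + 0.2800·0.0000] = 0.0000
Node d (S = 29.75): V_d = 1/1.03·[0.7200·0.0000 + 0.2800·0.7125] = 0.1937
Node 0 (S = 35): V_0 = 1/1.03·[0.7200·0.0000 + 0.2800·0.1937] = 0.0527

€0.05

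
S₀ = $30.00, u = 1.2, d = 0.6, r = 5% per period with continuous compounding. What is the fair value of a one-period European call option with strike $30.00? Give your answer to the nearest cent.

Risk-neutral probability p = (e^0.05 − 0.6)/(1.2 − 0.6) = 0.4513/0.6000 = 0.7521
Terminal stock prices: S_u = 36, S_d = 18
Terminal payoffs (S − K): max(6, 0) = 6, max(-12, 0) = 0
Node 0 (S = 30): V_0 = e^(−0.05)·[0.7521·6.0000 + 0.2479·0.0000] = 4.2926

$4.29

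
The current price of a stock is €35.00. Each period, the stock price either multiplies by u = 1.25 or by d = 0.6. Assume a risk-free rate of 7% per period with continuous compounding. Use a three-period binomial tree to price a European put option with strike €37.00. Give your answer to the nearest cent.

Risk-neutral probability p = (e^0.07 − 0.6)/(1.25 − 0.6) = 0.4725/0.6500 = 0.7269
Terminal stock prices: S_uuu = 68.36, S_uud = 32.81, S_udd = 15.75, S_ddd = 7.56
Terminal payoffs (K − S): max(-31.36, 0) = 0, max(4.188, 0) = 4.188, max(21.25, 0) = 21.25, max(29.44, 0) = 29.44
Node uu (S = 54.69): V_uu = e^(−0.07)·[0.7269·0.0000 + 0.2731·4.1875] = 1.0662
Node ud (S = 26.25): V_ud = e^(−0.07)·[0.7269·4.1875 + 0.2731·21.2500] = 8.2486
Node dd (S = 12.6): V_dd = e^(−0.07)·[0.7269·21.2500 + 0.2731·29.4400] = 21.8986
Node u (S = 43.75): V_u = e^(−0.07)·[0.7269·1.0662 + 0.2731·8.2486] = 2.8227
Node d (S = 21): V_d = e^(−0.07)·[0.7269·8.2486 + 0.2731·21.8986] = 11.1663
Node 0 (S = 35): V_0 = e^(−0.07)·[0.7269·2.8227 + 0.2731·11.1663] = 4.7562

€4.76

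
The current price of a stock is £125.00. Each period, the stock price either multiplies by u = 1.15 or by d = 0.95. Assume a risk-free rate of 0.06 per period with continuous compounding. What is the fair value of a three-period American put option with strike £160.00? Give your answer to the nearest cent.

Risk-neutral probability p = (e^0.06 − 0.95)/(1.15 − 0.95) = 0.1118/0.2000 = 0.5592
Terminal stock prices: S_uuu = 190.1, S_uud = 157, S_udd = 129.7, S_ddd = 107.2
Terminal payoffs (K − S): max(-30.11, 0) = 0, max(2.953, 0) = 2.953, max(30.27, 0) = 30.27, max(52.83, 0) = 52.83
Node uu (S = 165.3): continuation = e^(−0.06)·[0.5592·0.0000 + 0.4408·2.9531] = 1.2260; exercise value = 0.0000 ≤ continuation, so V_uu = 1.2260
Node ud (S = 136.6): continuation = e^(−0.06)·[0.5592·2.9531 + 0.4408·30.2656] = 14.1198; exercise value = 23.4375 > continuation, so V_ud = 23.4375 (exercise)
Node dd (S = 112.8): continuation = e^(−0.06)·[0.5592·30.2656 + 0.4408·52.8281] = 37.8698; exercise value = 47.1875 > continuation, so V_dd = 47.1875 (exercise)
Node u (S = 143.8): continuation = e^(−0.06)·[0.5592·1.2260 + 0.4408·23.4375] = 10.3756; exercise value = 16.2500 > continuation, so V_u = 16.2500 (exercise)
Node d (S = 118.8): continuation = e^(−0.06)·[0.5592·23.4375 + 0.4408·47.1875] = 31.9323; exercise value = 41.2500 > continuation, so V_d = 41.2500 (exercise)
Node 0 (S = 125): continuation = e^(−0.06)·[0.5592·16.2500 + 0.4408·41.2500] = 25.6823; exercise value = 35.0000 > continuation, so V_0 = 35.0000 (exercise)

£35.00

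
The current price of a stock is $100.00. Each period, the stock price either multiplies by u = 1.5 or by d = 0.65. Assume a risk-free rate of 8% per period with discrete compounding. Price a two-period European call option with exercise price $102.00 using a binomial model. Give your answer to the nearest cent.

Risk-neutral probability p = (1 + 0.08 − 0.65)/(1.5 − 0.65) = 0.4300/0.8500 = 0.5059
Terminal stock prices: S_uu = 225, S_ud = 97.5, S_dd = 42.25
Terminal payoffs (S − K): max(123, 0) = 123, max(-4.5, 0) = 0, max(-59.75, 0) = 0
Node u (S = 150): V_u = 1/1.08·[0.5059·123.0000 + 0.4941·0.0000] = 57.6144
Node d (S = 65): V_d = 1/1.08·[0.5059·0.0000 + 0.4941·0.0000] = 0.0000
Node 0 (S = 100): V_0 = 1/1.08·[0.5059·57.6144 + 0.4941·0.0000] = 26.9871

$26.99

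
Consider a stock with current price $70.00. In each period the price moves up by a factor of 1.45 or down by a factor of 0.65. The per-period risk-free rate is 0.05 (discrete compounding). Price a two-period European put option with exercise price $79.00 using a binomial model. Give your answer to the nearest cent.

Risk-neutral probability p = (1 + 0.05 − 0.65)/(1.45 − 0.65) = 0.4000/0.8000 = 0.5000
Terminal stock prices: S_uu = 147.2, S_ud = 65.98, S_dd = 29.58
Terminal payoffs (K − S): max(-68.18, 0) = 0, max(13.02, 0) = 13.02, max(49.42, 0) = 49.42
Node u (S = 101.5): V_u = 1/1.05·[0.5000·0.0000 + 0.5000·13.0250] = 6.2024
Node d (S = 45.5): V_d = 1/1.05·[0.5000·13.0250 + 0.5000·49.4250] = 29.7381
Node 0 (S = 70): V_0 = 1/1.05·[0.5000·6.2024 + 0.5000·29.7381] = 17.1145

$17.11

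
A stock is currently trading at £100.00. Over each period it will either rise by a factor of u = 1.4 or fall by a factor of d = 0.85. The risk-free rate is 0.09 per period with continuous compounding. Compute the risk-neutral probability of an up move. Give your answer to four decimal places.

Risk-neutral probability p = (e^0.09 − 0.85)/(1.4 − 0.85) = 0.2442/0.5500 = 0.4440

p = 0.4440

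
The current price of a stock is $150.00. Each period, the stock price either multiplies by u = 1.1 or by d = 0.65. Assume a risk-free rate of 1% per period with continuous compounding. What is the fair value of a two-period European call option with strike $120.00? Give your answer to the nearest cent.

$38.59

Risk-neutral probability p = (e^0.01 − 0.65)/(1.1 − 0.65) = 0.3601/0.4500 = 0.8001
Terminal stock prices: S_uu = 181.5, S_ud = 107.2, S_dd = 63.38
Terminal payoffs (S − K): max(61.5, 0) = 61.5, max(-12.75, 0) = 0, max(-56.62, 0) = 0
Node u (S = 165): V_u = e^(−0.01)·[0.8001·61.5000 + 0.1999·0.0000] = 48.7172
Node d (S = 97.5): V_d = e^(−0.01)·[0.8001·0.0000 + 0.1999·0.0000] = 0.0000
Node 0 (S = 150): V_0 = e^(−0.01)·[0.8001·48.7172 + 0.1999·0.0000] = 38.5914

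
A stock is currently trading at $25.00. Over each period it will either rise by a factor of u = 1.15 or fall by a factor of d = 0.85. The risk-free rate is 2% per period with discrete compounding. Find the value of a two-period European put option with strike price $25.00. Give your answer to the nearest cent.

$1.52

Risk-neutral probability p = (1 + 0.02 − 0.85)/(1.15 − 0.85) = 0.1700/0.3000 = 0.5667
Terminal stock prices: S_uu = 33.06, S_ud = 24.44, S_dd = 18.06
Terminal payoffs (K − S): max(-8.062, 0) = 0, max(0.5625, 0) = 0.5625, max(6.938, 0) = 6.938
Node u (S = 28.75): V_u = 1/1.02·[0.5667·0.0000 + 0.4333·0.5625] = 0.2390
Node d (S = 21.25): V_d = 1/1.02·[0.5667·0.5625 + 0.4333·6.9375] = 3.2598
Node 0 (S = 25): V_0 = 1/1.02·[0.5667·0.2390 + 0.4333·3.2598] = 1.5176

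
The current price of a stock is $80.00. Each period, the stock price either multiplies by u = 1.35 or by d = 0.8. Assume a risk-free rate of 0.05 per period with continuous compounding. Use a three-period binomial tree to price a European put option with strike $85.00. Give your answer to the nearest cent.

$11.60

Risk-neutral probability p = (e^0.05 − 0.8)/(1.35 − 0.8) = 0.2513/0.5500 = 0.4569
Terminal stock prices: S_uuu = 196.8, S_uud = 116.6, S_udd = 69.12, S_ddd = 40.96
Terminal payoffs (K − S): max(-111.8, 0) = 0, max(-31.64, 0) = 0, max(15.88, 0) = 15.88, max(44.04, 0) = 44.04
Node uu (S = 145.8): V_uu = e^(−0.05)·[0.4569·0.0000 + 0.5431·0.0000] = 0.0000
Node ud (S = 86.4): V_ud = e^(−0.05)·[0.4569·0.0000 + 0.5431·15.8800] = 8.2045
Node dd (S = 51.2): V_dd = e^(−0.05)·[0.4569·15.8800 + 0.5431·44.0400] = 29.6545
Node u (S = 108): V_u = e^(−0.05)·[0.4569·0.0000 + 0.5431·8.2045] = 4.2389
Node d (S = 64): V_d = e^(−0.05)·[0.4569·8.2045 + 0.5431·29.6545] = 18.8866
Node 0 (S = 80): V_0 = e^(−0.05)·[0.4569·4.2389 + 0.5431·18.8866] = 11.5999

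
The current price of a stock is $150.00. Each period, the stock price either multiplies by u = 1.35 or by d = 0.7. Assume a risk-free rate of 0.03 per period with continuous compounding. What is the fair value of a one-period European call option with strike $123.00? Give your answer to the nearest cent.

Risk-neutral probability p = (e^0.03 − 0.7)/(1.35 − 0.7) = 0.3305/0.6500 = 0.5084
Terminal stock prices: S_u = 202.5, S_d = 105
Terminal payoffs (S − K): max(79.5, 0) = 79.5, max(-18, 0) = 0
Node 0 (S = 150): V_0 = e^(−0.03)·[0.5084·79.5000 + 0.4916·0.0000] = 39.2226

$39.22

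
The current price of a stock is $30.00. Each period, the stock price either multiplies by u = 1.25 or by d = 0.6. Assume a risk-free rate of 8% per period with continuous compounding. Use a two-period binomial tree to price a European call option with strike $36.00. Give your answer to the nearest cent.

$5.12

Risk-neutral probability p = (e^0.08 − 0.6)/(1.25 − 0.6) = 0.4833/0.6500 = 0.7435
Terminal stock prices: S_uu = 46.88, S_ud = 22.5, S_dd = 10.8
Terminal payoffs (S − K): max(10.88, 0) = 10.88, max(-13.5, 0) = 0, max(-25.2, 0) = 0
Node u (S = 37.5): V_u = e^(−0.08)·[0.7435·10.8750 + 0.2565·0.0000] = 7.4641
Node d (S = 18): V_d = e^(−0.08)·[0.7435·0.0000 + 0.2565·0.0000] = 0.0000
Node 0 (S = 30): V_0 = e^(−0.08)·[0.7435·7.4641 + 0.2565·0.0000] = 5.1230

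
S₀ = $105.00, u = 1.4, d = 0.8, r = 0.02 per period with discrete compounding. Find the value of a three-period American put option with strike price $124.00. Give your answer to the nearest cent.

Risk-neutral probability p = (1 + 0.02 − 0.8)/(1.4 − 0.8) = 0.2200/0.6000 = 0.3667
Terminal stock prices: S_uuu = 288.1, S_uud = 164.6, S_udd = 94.08, S_ddd = 53.76
Terminal payoffs (K − S): max(-164.1, 0) = 0, max(-40.64, 0) = 0, max(29.92, 0) = 29.92, max(70.24, 0) = 70.24
Node uu (S = 205.8): continuation = 1/1.02·[0.3667·0.0000 + 0.6333·0.0000] = 0.0000; exercise value = 0.0000 ≤ continuation, so V_uu = 0.0000
Node ud (S = 117.6): continuation = 1/1.02·[0.3667·0.0000 + 0.6333·29.9200] = 18.5778; exercise value = 6.4000 ≤ continuation, so V_ud = 18.5778
Node dd (S = 67.2): continuation = 1/1.02·[0.3667·29.9200 + 0.6333·70.2400] = 54.3686; exercise value = 56.8000 > continuation, so V_dd = 56.8000 (exercise)
Node u (S = 147): continuation = 1/1.02·[0.3667·0.0000 + 0.6333·18.5778] = 11.5352; exercise value = 0.0000 ≤ continuation, so V_u = 11.5352
Node d (S = 84): continuation = 1/1.02·[0.3667·18.5778 + 0.6333·56.8000] = 41.9463; exercise value = 40.0000 ≤ continuation, so V_d = 41.9463
Node 0 (S = 105): continuation = 1/1.02·[0.3667·11.5352 + 0.6333·41.9463] = 30.1917; exercise value = 19.0000 ≤ continuation, so V_0 = 30.1917

$30.19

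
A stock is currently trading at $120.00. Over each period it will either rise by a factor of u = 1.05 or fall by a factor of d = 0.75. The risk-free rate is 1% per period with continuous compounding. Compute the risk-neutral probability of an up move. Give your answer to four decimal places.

Risk-neutral probability p = (e^0.01 − 0.75)/(1.05 − 0.75) = 0.2601/0.3000 = 0.8668

p = 0.8668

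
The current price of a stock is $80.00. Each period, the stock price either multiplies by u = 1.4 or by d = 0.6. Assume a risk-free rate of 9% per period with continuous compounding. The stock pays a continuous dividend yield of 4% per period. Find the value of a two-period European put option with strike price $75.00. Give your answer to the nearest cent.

$10.54

Per-period risk-free factor R = e^0.09 = 1.0942; dividend-adjusted growth = e^(0.09−0.04) = 1.0513.
Risk-neutral probability p = (1.0513 − 0.6)/(1.4 − 0.6) = 0.4513/0.8000 = 0.5641
Terminal stock prices: S_uu = 156.8, S_ud = 67.2, S_dd = 28.8
Terminal payoffs (K − S): max(-81.8, 0) = 0, max(7.8, 0) = 7.8, max(46.2, 0) = 46.2
Node u (S = 112): V_u = e^(−0.09)·[0.5641·0.0000 + 0.4359·7.8000] = 3.1075
Node d (S = 48): V_d = e^(−0.09)·[0.5641·7.8000 + 0.4359·46.2000] = 22.4269
Node 0 (S = 80): V_0 = e^(−0.09)·[0.5641·3.1075 + 0.4359·22.4269] = 10.5368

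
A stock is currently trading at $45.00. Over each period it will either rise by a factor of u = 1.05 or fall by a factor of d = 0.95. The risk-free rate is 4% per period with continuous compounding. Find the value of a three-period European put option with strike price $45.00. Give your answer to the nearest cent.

$0.05

Risk-neutral probability p = (e^0.04 − 0.95)/(1.05 − 0.95) = 0.0908/0.1000 = 0.9081
Terminal stock prices: S_uuu = 52.09, S_uud = 47.13, S_udd = 42.64, S_ddd = 38.58
Terminal payoffs (K − S): max(-7.093, 0) = 0, max(-2.132, 0) = 0, max(2.357, 0) = 2.357, max(6.418, 0) = 6.418
Node uu (S = 49.61): V_uu = e^(−0.04)·[0.9081·0.0000 + 0.0919·0.0000] = 0.0000
Node ud (S = 44.89): V_ud = e^(−0.04)·[0.9081·0.0000 + 0.0919·2.3569] = 0.2081
Node dd (S = 40.61): V_dd = e^(−0.04)·[0.9081·2.3569 + 0.0919·6.4181] = 2.6230
Node u (S = 47.25): V_u = e^(−0.04)·[0.9081·0.0000 + 0.0919·0.2081] = 0.0184
Node d (S = 42.75): V_d = e^(−0.04)·[0.9081·0.2081 + 0.0919·2.6230] = 0.4131
Node 0 (S = 45): V_0 = e^(−0.04)·[0.9081·0.0184 + 0.0919·0.4131] = 0.0525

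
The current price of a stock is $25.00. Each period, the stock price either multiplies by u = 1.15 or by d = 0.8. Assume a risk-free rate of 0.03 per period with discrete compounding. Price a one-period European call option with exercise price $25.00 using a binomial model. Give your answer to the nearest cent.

Risk-neutral probability p = (1 + 0.03 − 0.8)/(1.15 − 0.8) = 0.2300/0.3500 = 0.6571
Terminal stock prices: S_u = 28.75, S_d = 20
Terminal payoffs (S − K): max(3.75, 0) = 3.75, max(-5, 0) = 0
Node 0 (S = 25): V_0 = 1/1.03·[0.6571·3.7500 + 0.3429·0.0000] = 2.3925

$2.39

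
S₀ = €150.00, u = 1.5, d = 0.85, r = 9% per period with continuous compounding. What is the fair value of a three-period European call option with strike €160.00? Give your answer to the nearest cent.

€40.47

Risk-neutral probability p = (e^0.09 − 0.85)/(1.5 − 0.85) = 0.2442/0.6500 = 0.3757
Terminal stock prices: S_uuu = 506.2, S_uud = 286.9, S_udd = 162.6, S_ddd = 92.12
Terminal payoffs (S − K): max(346.2, 0) = 346.2, max(126.9, 0) = 126.9, max(2.562, 0) = 2.562, max(-67.88, 0) = 0
Node uu (S = 337.5): V_uu = e^(−0.09)·[0.3757·346.2500 + 0.6243·126.8750] = 191.2710
Node ud (S = 191.2): V_ud = e^(−0.09)·[0.3757·126.8750 + 0.6243·2.5625] = 45.0210
Node dd (S = 108.4): V_dd = e^(−0.09)·[0.3757·2.5625 + 0.6243·0.0000] = 0.8798
Node u (S = 225): V_u = e^(−0.09)·[0.3757·191.2710 + 0.6243·45.0210] = 91.3568
Node d (S = 127.5): V_d = e^(−0.09)·[0.3757·45.0210 + 0.6243·0.8798] = 15.9586
Node 0 (S = 150): V_0 = e^(−0.09)·[0.3757·91.3568 + 0.6243·15.9586] = 40.4708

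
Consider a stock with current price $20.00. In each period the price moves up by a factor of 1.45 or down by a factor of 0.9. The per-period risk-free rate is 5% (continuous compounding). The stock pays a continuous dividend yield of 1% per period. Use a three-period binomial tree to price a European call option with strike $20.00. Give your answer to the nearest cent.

$4.12

Per-period risk-free factor R = e^0.05 = 1.0513; dividend-adjusted growth = e^(0.05−0.01) = 1.0408.
Risk-neutral probability p = (1.0408 − 0.9)/(1.45 − 0.9) = 0.1408/0.5500 = 0.2560
Terminal stock prices: S_uuu = 60.97, S_uud = 37.84, S_udd = 23.49, S_ddd = 14.58
Terminal payoffs (S − K): max(40.97, 0) = 40.97, max(17.84, 0) = 17.84, max(3.49, 0) = 3.49, max(-5.42, 0) = 0
Node uu (S = 42.05): V_uu = e^(−0.05)·[0.2560·40.9725 + 0.7440·17.8450] = 22.6070
Node ud (S = 26.1): V_ud = e^(−0.05)·[0.2560·17.8450 + 0.7440·3.4900] = 6.8157
Node dd (S = 16.2): V_dd = e^(−0.05)·[0.2560·3.4900 + 0.7440·0.0000] = 0.8499
Node u (S = 29): V_u = e^(−0.05)·[0.2560·22.6070 + 0.7440·6.8157] = 10.3290
Node d (S = 18): V_d = e^(−0.05)·[0.2560·6.8157 + 0.7440·0.8499] = 2.2613
Node 0 (S = 20): V_0 = e^(−0.05)·[0.2560·10.3290 + 0.7440·2.2613] = 4.1158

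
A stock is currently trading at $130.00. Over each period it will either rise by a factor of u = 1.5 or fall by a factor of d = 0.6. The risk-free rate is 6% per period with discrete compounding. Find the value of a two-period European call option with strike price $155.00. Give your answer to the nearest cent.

$31.97

Risk-neutral probability p = (1 + 0.06 − 0.6)/(1.5 − 0.6) = 0.4600/0.9000 = 0.5111
Terminal stock prices: S_uu = 292.5, S_ud = 117, S_dd = 46.8
Terminal payoffs (S − K): max(137.5, 0) = 137.5, max(-38, 0) = 0, max(-108.2, 0) = 0
Node u (S = 195): V_u = 1/1.06·[0.5111·137.5000 + 0.4889·0.0000] = 66.2998
Node d (S = 78): V_d = 1/1.06·[0.5111·0.0000 + 0.4889·0.0000] = 0.0000
Node 0 (S = 130): V_0 = 1/1.06·[0.5111·66.2998 + 0.4889·0.0000] = 31.9685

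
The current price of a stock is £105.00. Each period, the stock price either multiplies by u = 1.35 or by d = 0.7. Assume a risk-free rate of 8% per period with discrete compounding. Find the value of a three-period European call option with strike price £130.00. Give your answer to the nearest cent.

Risk-neutral probability p = (1 + 0.08 − 0.7)/(1.35 − 0.7) = 0.3800/0.6500 = 0.5846
Terminal stock prices: S_uuu = 258.3, S_uud = 134, S_udd = 69.46, S_ddd = 36.01
Terminal payoffs (S − K): max(128.3, 0) = 128.3, max(3.954, 0) = 3.954, max(-60.54, 0) = 0, max(-93.99, 0) = 0
Node uu (S = 191.4): V_uu = 1/1.08·[0.5846·128.3394 + 0.4154·3.9538] = 70.9921
Node ud (S = 99.22): V_ud = 1/1.08·[0.5846·3.9538 + 0.4154·0.0000] = 2.1402
Node dd (S = 51.45): V_dd = 1/1.08·[0.5846·0.0000 + 0.4154·0.0000] = 0.0000
Node u (S = 141.8): V_u = 1/1.08·[0.5846·70.9921 + 0.4154·2.1402] = 39.2519
Node d (S = 73.5): V_d = 1/1.08·[0.5846·2.1402 + 0.4154·0.0000] = 1.1585
Node 0 (S = 105): V_0 = 1/1.08·[0.5846·39.2519 + 0.4154·1.1585] = 21.6931

£21.69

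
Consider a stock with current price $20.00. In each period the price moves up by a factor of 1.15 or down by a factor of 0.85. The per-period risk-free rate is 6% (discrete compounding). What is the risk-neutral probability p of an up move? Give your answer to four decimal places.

Risk-neutral probability p = (1 + 0.06 − 0.85)/(1.15 − 0.85) = 0.2100/0.3000 = 0.7000

p = 0.7000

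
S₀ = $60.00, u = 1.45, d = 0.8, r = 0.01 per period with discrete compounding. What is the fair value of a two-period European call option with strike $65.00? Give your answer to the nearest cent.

$8.23

Risk-neutral probability p = (1 + 0.01 − 0.8)/(1.45 − 0.8) = 0.2100/0.6500 = 0.3231
Terminal stock prices: S_uu = 126.2, S_ud = 69.6, S_dd = 38.4
Terminal payoffs (S − K): max(61.15, 0) = 61.15, max(4.6, 0) = 4.6, max(-26.6, 0) = 0
Node u (S = 87): V_u = 1/1.01·[0.3231·61.1500 + 0.6769·4.6000] = 22.6436
Node d (S = 48): V_d = 1/1.01·[0.3231·4.6000 + 0.6769·0.0000] = 1.4714
Node 0 (S = 60): V_0 = 1/1.01·[0.3231·22.6436 + 0.6769·1.4714] = 8.2294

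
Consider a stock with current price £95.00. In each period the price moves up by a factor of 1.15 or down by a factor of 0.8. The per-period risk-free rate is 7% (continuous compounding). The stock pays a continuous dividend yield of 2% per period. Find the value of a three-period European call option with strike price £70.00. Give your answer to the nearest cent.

£33.13

Per-period risk-free factor R = e^0.07 = 1.0725; dividend-adjusted growth = e^(0.07−0.02) = 1.0513.
Risk-neutral probability p = (1.0513 − 0.8)/(1.15 − 0.8) = 0.2513/0.3500 = 0.7179
Terminal stock prices: S_uuu = 144.5, S_uud = 100.5, S_udd = 69.92, S_ddd = 48.64
Terminal payoffs (S − K): max(74.48, 0) = 74.48, max(30.51, 0) = 30.51, max(-0.08, 0) = 0, max(-21.36, 0) = 0
Node uu (S = 125.6): V_uu = e^(−0.07)·[0.7179·74.4831 + 0.2821·30.5100] = 57.8821
Node ud (S = 87.4): V_ud = e^(−0.07)·[0.7179·30.5100 + 0.2821·0.0000] = 20.4228
Node dd (S = 60.8): V_dd = e^(−0.07)·[0.7179·0.0000 + 0.2821·0.0000] = 0.0000
Node u (S = 109.2): V_u = e^(−0.07)·[0.7179·57.8821 + 0.2821·20.4228] = 44.1167
Node d (S = 76): V_d = e^(−0.07)·[0.7179·20.4228 + 0.2821·0.0000] = 13.6707
Node 0 (S = 95): V_0 = e^(−0.07)·[0.7179·44.1167 + 0.2821·13.6707] = 33.1265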